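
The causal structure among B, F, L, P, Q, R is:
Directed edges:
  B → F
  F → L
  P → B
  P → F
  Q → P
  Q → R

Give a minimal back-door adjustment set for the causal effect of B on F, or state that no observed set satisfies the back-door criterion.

B→F: minimal back-door set {P}.

desc(B)\{B}={F,L}; candidates ⊆ {P,Q,R}.
size 0: {}; under {} B still reaches {F,L,P,Q,R} ∋ F.
{P}: B⊥F given {P} in G with B→· removed — back-door holds.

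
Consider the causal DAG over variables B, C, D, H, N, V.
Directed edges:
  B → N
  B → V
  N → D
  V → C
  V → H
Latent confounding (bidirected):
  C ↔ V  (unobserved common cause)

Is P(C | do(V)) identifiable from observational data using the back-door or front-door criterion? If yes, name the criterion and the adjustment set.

desc(V)\{V}={C,H}; candidates ⊆ {B,D,N}.
V↔C: latent back-door arc(s) into V.
size 0: {}; under {} V still reaches {B,C,D,N} ∋ C.
size 1: {B}, {D}, {N}; under {B} V still reaches {C} ∋ C.
size 2: {B,D}, {B,N}, {D,N}; under {B,D} V still reaches {C} ∋ C.
V↔C cannot be blocked by any observed set — no back-door set.
No mediator lies on a directed V→…→C path.
Neither criterion identifies P(C|do(V)) in this graph.

P(C|do(V)): not identifiable (no BD/FD set).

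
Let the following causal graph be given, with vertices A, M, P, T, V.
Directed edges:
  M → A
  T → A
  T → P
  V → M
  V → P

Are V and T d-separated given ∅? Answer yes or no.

Yes — V ⊥ T | ∅.

Bayes-Ball from V | ∅ reaches {A,M,P}.
T ∉ reach(V|∅) ⇒ V ⊥ T | ∅.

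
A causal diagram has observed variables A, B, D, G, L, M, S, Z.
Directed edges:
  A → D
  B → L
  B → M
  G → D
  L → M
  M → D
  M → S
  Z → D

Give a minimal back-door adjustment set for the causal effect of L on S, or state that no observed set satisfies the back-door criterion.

desc(L)\{L}={D,M,S}; candidates ⊆ {A,B,G,Z}.
size 0: {}; under {} L still reaches {B,D,M,S} ∋ S.
{B}: L⊥S given {B} in G with L→· removed — back-door holds.

L→S: minimal back-door set {B}.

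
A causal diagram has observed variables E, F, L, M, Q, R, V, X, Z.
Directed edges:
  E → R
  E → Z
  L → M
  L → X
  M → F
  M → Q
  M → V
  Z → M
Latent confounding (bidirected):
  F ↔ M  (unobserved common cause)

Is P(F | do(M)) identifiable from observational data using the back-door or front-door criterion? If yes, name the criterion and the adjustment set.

P(F|do(M)): not identifiable (no BD/FD set).

desc(M)\{M}={F,Q,V}; candidates ⊆ {E,L,R,X,Z}.
M↔F: latent back-door arc(s) into M.
size 0: {}; under {} M still reaches {E,F,L,R,X,Z} ∋ F.
size 1: {E}, {L}, {R} …(+2); under {E} M still reaches {F,L,X,Z} ∋ F.
size 2: {E,L}, {E,R}, {E,X} …(+7); under {E,L} M still reaches {F,Z} ∋ F.
M↔F cannot be blocked by any observed set — no back-door set.
No mediator lies on a directed M→…→F path.
Neither criterion identifies P(F|do(M)) in this graph.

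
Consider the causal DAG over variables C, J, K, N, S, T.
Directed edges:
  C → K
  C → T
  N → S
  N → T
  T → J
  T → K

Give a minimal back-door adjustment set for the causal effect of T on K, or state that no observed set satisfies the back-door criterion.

T→K: minimal back-door set {C}.

desc(T)\{T}={J,K}; candidates ⊆ {C,N,S}.
size 0: {}; under {} T still reaches {C,K,N,S} ∋ K.
{C}: T⊥K given {C} in G with T→· removed — back-door holds.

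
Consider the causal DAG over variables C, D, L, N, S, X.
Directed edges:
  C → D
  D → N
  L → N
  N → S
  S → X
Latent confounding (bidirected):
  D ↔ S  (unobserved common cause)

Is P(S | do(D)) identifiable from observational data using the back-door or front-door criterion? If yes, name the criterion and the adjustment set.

desc(D)\{D}={N,S,X}; candidates ⊆ {C,L}.
D↔S: latent back-door arc(s) into D.
size 0: {}; under {} D still reaches {C,S,X} ∋ S.
size 1: {C}, {L}; under {C} D still reaches {S,X} ∋ S.
size 2: {C,L}; under {C,L} D still reaches {S,X} ∋ S.
D↔S cannot be blocked by any observed set — no back-door set.
{N}: (i) intercepts every directed D→S path; (ii) no back-door D→{N}; (iii) {D} blocks every back-door {N}→S. Front-door holds.
P(S|do(D)) = Σ_{N} P(N|D) Σ_{D'} P(S|N,D')P(D').

P(S|do(D)): frontdoor, adjust for {N}.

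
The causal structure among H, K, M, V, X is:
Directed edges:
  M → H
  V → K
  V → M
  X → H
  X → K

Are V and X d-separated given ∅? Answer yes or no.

Bayes-Ball from V | ∅ reaches {H,K,M}.
X ∉ reach(V|∅) ⇒ V ⊥ X | ∅.

Yes — V ⊥ X | ∅.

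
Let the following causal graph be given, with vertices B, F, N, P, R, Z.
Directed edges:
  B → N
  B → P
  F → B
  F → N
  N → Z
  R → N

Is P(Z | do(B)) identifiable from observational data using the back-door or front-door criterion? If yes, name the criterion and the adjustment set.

P(Z|do(B)): backdoor, adjust for {F}.

desc(B)\{B}={N,P,Z}; candidates ⊆ {F,R}.
size 0: {}; under {} B still reaches {F,N,Z} ∋ Z.
{F}: B⊥Z given {F} in G with B→· removed — back-door holds.
P(Z|do(B)) = Σ_{F} P(Z|B,F)·P(F).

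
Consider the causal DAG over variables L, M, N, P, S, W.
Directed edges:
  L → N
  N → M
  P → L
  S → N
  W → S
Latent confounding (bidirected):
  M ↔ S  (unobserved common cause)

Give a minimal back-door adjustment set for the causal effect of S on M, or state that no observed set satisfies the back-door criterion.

S→M: no observed back-door set.

desc(S)\{S}={M,N}; candidates ⊆ {L,P,W}.
S↔M: latent back-door arc(s) into S.
size 0: {}; under {} S still reaches {M,W} ∋ M.
size 1: {L}, {P}, {W}; under {L} S still reaches {M,W} ∋ M.
size 2: {L,P}, {L,W}, {P,W}; under {L,P} S still reaches {M,W} ∋ M.
S↔M cannot be blocked by any observed set — no back-door set.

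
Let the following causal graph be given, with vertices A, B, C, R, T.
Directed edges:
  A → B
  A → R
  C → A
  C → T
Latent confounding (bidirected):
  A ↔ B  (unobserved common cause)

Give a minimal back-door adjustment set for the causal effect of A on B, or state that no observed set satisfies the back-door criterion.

desc(A)\{A}={B,R}; candidates ⊆ {C,T}.
A↔B: latent back-door arc(s) into A.
size 0: {}; under {} A still reaches {B,C,T} ∋ B.
size 1: {C}, {T}; under {C} A still reaches {B} ∋ B.
size 2: {C,T}; under {C,T} A still reaches {B} ∋ B.
A↔B cannot be blocked by any observed set — no back-door set.

A→B: no observed back-door set.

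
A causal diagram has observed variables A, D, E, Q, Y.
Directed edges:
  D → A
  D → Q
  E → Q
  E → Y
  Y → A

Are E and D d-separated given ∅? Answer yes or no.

Bayes-Ball from E | ∅ reaches {A,Q,Y}.
D ∉ reach(E|∅) ⇒ E ⊥ D | ∅.

Yes — E ⊥ D | ∅.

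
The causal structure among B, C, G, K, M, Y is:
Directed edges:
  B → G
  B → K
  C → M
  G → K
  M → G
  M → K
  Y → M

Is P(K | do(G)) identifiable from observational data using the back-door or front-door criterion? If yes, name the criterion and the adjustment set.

desc(G)\{G}={K}; candidates ⊆ {B,C,M,Y}.
size 0: {}; under {} G still reaches {B,C,K,M,Y} ∋ K.
size 1: {B}, {C}, {M} …(+1); under {B} G still reaches {C,K,M,Y} ∋ K.
{B,M}: G⊥K given {B,M} in G with G→· removed — back-door holds.
P(K|do(G)) = Σ_{B,M} P(K|G,B,M)·P(B,M).

P(K|do(G)): backdoor, adjust for {B, M}.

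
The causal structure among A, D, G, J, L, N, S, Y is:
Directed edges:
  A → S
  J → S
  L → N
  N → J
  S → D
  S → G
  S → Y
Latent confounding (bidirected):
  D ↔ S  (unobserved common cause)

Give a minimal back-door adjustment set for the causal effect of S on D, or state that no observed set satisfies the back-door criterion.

S→D: no observed back-door set.

desc(S)\{S}={D,G,Y}; candidates ⊆ {A,J,L,N}.
S↔D: latent back-door arc(s) into S.
size 0: {}; under {} S still reaches {A,D,J,L,N} ∋ D.
size 1: {A}, {J}, {L} …(+1); under {A} S still reaches {D,J,L,N} ∋ D.
size 2: {A,J}, {A,L}, {A,N} …(+3); under {A,J} S still reaches {D} ∋ D.
S↔D cannot be blocked by any observed set — no back-door set.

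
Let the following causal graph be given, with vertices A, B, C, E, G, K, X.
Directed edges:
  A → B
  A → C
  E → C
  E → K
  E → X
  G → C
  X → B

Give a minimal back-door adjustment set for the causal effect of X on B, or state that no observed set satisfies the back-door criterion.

desc(X)\{X}={B}; candidates ⊆ {A,C,E,G,K}.
∅: X⊥B given ∅ in G with X→· removed — back-door holds.

X→B: minimal back-door set ∅.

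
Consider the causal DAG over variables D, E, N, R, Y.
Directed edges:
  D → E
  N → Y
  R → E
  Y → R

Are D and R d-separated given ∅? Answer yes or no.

Yes — D ⊥ R | ∅.

Bayes-Ball from D | ∅ reaches {E}.
R ∉ reach(D|∅) ⇒ D ⊥ R | ∅.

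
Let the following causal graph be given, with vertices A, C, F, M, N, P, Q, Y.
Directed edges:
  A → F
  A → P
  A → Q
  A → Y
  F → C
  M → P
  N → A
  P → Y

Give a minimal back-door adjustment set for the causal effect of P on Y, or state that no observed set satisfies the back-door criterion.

P→Y: minimal back-door set {A}.

desc(P)\{P}={Y}; candidates ⊆ {A,C,F,M,N,Q}.
size 0: {}; under {} P still reaches {A,C,F,M,N,Q,Y} ∋ Y.
{A}: P⊥Y given {A} in G with P→· removed — back-door holds.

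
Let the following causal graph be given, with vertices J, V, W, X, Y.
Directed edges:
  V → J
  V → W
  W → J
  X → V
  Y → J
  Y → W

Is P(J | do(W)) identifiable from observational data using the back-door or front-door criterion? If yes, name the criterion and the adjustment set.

desc(W)\{W}={J}; candidates ⊆ {V,X,Y}.
size 0: {}; under {} W still reaches {J,V,X,Y} ∋ J.
size 1: {V}, {X}, {Y}; under {V} W still reaches {J,Y} ∋ J.
{V,Y}: W⊥J given {V,Y} in G with W→· removed — back-door holds.
P(J|do(W)) = Σ_{V,Y} P(J|W,V,Y)·P(V,Y).

P(J|do(W)): backdoor, adjust for {V, Y}.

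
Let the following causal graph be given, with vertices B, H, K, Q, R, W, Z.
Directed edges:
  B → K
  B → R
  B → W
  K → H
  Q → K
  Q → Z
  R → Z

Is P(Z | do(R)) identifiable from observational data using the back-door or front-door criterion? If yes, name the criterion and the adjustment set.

desc(R)\{R}={Z}; candidates ⊆ {B,H,K,Q,W}.
∅: R⊥Z given ∅ in G with R→· removed — back-door holds.
P(Z|do(R)) = P(Z|R) — no adjustment needed.

P(Z|do(R)): backdoor, adjust for ∅.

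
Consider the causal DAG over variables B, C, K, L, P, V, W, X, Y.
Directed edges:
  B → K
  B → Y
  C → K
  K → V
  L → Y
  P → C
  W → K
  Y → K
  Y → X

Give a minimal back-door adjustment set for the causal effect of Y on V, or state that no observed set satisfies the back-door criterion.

Y→V: minimal back-door set {B}.

desc(Y)\{Y}={K,V,X}; candidates ⊆ {B,C,L,P,W}.
size 0: {}; under {} Y still reaches {B,K,L,V} ∋ V.
{B}: Y⊥V given {B} in G with Y→· removed — back-door holds.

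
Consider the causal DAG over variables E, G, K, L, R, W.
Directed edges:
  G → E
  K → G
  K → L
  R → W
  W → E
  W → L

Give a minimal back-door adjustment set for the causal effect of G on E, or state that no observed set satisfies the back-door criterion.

G→E: minimal back-door set ∅.

desc(G)\{G}={E}; candidates ⊆ {K,L,R,W}.
∅: G⊥E given ∅ in G with G→· removed — back-door holds.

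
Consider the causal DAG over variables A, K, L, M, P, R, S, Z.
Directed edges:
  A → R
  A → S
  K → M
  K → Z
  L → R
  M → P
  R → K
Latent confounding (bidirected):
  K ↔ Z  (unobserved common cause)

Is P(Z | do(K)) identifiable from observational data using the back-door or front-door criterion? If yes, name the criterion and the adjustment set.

P(Z|do(K)): not identifiable (no BD/FD set).

desc(K)\{K}={M,P,Z}; candidates ⊆ {A,L,R,S}.
K↔Z: latent back-door arc(s) into K.
size 0: {}; under {} K still reaches {A,L,R,S,Z} ∋ Z.
size 1: {A}, {L}, {R} …(+1); under {A} K still reaches {L,R,Z} ∋ Z.
size 2: {A,L}, {A,R}, {A,S} …(+3); under {A,L} K still reaches {R,Z} ∋ Z.
K↔Z cannot be blocked by any observed set — no back-door set.
No mediator lies on a directed K→…→Z path.
Neither criterion identifies P(Z|do(K)) in this graph.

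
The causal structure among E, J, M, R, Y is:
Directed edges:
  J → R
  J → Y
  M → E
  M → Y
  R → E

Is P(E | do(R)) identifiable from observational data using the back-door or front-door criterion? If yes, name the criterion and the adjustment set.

desc(R)\{R}={E}; candidates ⊆ {J,M,Y}.
∅: R⊥E given ∅ in G with R→· removed — back-door holds.
P(E|do(R)) = P(E|R) — no adjustment needed.

P(E|do(R)): backdoor, adjust for ∅.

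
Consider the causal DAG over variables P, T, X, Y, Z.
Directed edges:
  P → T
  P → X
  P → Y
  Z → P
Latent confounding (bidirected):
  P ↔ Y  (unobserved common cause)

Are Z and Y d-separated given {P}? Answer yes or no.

Bayes-Ball from Z | {P} reaches {Y}.
Y ∈ reach(Z|{P}) ⇒ Z ⊥̸ Y | {P}.

No — Z and Y are d-connected given {P}.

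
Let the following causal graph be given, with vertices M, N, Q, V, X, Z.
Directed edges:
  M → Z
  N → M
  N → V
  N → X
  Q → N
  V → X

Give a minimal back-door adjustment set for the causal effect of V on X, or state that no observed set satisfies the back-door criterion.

V→X: minimal back-door set {N}.

desc(V)\{V}={X}; candidates ⊆ {M,N,Q,Z}.
size 0: {}; under {} V still reaches {M,N,Q,X,Z} ∋ X.
{N}: V⊥X given {N} in G with V→· removed — back-door holds.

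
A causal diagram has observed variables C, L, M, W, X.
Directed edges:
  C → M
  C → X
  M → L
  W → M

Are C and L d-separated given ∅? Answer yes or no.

No — C and L are d-connected given ∅.

Bayes-Ball from C | ∅ reaches {L,M,X}.
L ∈ reach(C|∅) ⇒ C ⊥̸ L | ∅.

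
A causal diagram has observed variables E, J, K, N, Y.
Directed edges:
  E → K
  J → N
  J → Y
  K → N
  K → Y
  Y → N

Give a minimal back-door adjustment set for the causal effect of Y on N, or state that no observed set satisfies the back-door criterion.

desc(Y)\{Y}={N}; candidates ⊆ {E,J,K}.
size 0: {}; under {} Y still reaches {E,J,K,N} ∋ N.
size 1: {E}, {J}, {K}; under {E} Y still reaches {J,K,N} ∋ N.
{J,K}: Y⊥N given {J,K} in G with Y→· removed — back-door holds.

Y→N: minimal back-door set {J, K}.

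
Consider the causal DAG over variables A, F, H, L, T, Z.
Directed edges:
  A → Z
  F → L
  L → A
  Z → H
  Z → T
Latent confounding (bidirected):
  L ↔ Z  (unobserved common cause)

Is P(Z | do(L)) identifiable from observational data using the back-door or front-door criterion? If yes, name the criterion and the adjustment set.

desc(L)\{L}={A,H,T,Z}; candidates ⊆ {F}.
L↔Z: latent back-door arc(s) into L.
size 0: {}; under {} L still reaches {F,H,T,Z} ∋ Z.
size 1: {F}; under {F} L still reaches {H,T,Z} ∋ Z.
L↔Z cannot be blocked by any observed set — no back-door set.
{A}: (i) intercepts every directed L→Z path; (ii) no back-door L→{A}; (iii) {L} blocks every back-door {A}→Z. Front-door holds.
P(Z|do(L)) = Σ_{A} P(A|L) Σ_{L'} P(Z|A,L')P(L').

P(Z|do(L)): frontdoor, adjust for {A}.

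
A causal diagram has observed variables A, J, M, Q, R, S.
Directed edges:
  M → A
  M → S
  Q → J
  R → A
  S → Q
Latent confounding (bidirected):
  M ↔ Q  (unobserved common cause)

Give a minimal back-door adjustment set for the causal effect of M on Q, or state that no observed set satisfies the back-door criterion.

M→Q: no observed back-door set.

desc(M)\{M}={A,J,Q,S}; candidates ⊆ {R}.
M↔Q: latent back-door arc(s) into M.
size 0: {}; under {} M still reaches {J,Q} ∋ Q.
size 1: {R}; under {R} M still reaches {J,Q} ∋ Q.
M↔Q cannot be blocked by any observed set — no back-door set.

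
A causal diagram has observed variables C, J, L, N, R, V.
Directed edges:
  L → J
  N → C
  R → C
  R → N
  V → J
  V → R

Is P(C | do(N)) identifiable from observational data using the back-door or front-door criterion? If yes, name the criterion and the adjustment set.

desc(N)\{N}={C}; candidates ⊆ {J,L,R,V}.
size 0: {}; under {} N still reaches {C,J,R,V} ∋ C.
{R}: N⊥C given {R} in G with N→· removed — back-door holds.
P(C|do(N)) = Σ_{R} P(C|N,R)·P(R).

P(C|do(N)): backdoor, adjust for {R}.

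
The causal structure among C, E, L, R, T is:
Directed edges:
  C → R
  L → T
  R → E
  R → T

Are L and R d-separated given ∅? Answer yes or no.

Bayes-Ball from L | ∅ reaches {T}.
R ∉ reach(L|∅) ⇒ L ⊥ R | ∅.

Yes — L ⊥ R | ∅.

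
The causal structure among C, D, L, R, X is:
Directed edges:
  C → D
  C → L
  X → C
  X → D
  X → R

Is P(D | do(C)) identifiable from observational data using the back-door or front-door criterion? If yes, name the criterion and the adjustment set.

P(D|do(C)): backdoor, adjust for {X}.

desc(C)\{C}={D,L}; candidates ⊆ {R,X}.
size 0: {}; under {} C still reaches {D,R,X} ∋ D.
{X}: C⊥D given {X} in G with C→· removed — back-door holds.
P(D|do(C)) = Σ_{X} P(D|C,X)·P(X).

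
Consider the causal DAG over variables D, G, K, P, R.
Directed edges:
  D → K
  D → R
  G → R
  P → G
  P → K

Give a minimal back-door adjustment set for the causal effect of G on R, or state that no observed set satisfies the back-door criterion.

desc(G)\{G}={R}; candidates ⊆ {D,K,P}.
∅: G⊥R given ∅ in G with G→· removed — back-door holds.

G→R: minimal back-door set ∅.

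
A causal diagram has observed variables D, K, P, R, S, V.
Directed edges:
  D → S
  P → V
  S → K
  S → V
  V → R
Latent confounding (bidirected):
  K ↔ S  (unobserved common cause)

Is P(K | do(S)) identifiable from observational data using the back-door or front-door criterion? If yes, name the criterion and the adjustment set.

P(K|do(S)): not identifiable (no BD/FD set).

desc(S)\{S}={K,R,V}; candidates ⊆ {D,P}.
S↔K: latent back-door arc(s) into S.
size 0: {}; under {} S still reaches {D,K} ∋ K.
size 1: {D}, {P}; under {D} S still reaches {K} ∋ K.
size 2: {D,P}; under {D,P} S still reaches {K} ∋ K.
S↔K cannot be blocked by any observed set — no back-door set.
No mediator lies on a directed S→…→K path.
Neither criterion identifies P(K|do(S)) in this graph.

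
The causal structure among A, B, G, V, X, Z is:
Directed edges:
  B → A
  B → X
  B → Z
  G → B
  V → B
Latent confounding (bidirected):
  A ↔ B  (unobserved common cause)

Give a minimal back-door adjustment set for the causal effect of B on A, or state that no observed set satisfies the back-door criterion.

B→A: no observed back-door set.

desc(B)\{B}={A,X,Z}; candidates ⊆ {G,V}.
B↔A: latent back-door arc(s) into B.
size 0: {}; under {} B still reaches {A,G,V} ∋ A.
size 1: {G}, {V}; under {G} B still reaches {A,V} ∋ A.
size 2: {G,V}; under {G,V} B still reaches {A} ∋ A.
B↔A cannot be blocked by any observed set — no back-door set.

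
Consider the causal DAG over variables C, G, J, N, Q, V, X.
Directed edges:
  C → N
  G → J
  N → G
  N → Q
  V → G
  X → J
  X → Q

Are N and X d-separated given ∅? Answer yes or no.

Bayes-Ball from N | ∅ reaches {C,G,J,Q}.
X ∉ reach(N|∅) ⇒ N ⊥ X | ∅.

Yes — N ⊥ X | ∅.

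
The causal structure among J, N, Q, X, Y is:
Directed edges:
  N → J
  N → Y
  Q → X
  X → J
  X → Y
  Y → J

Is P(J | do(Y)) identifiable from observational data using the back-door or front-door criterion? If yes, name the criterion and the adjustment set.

desc(Y)\{Y}={J}; candidates ⊆ {N,Q,X}.
size 0: {}; under {} Y still reaches {J,N,Q,X} ∋ J.
size 1: {N}, {Q}, {X}; under {N} Y still reaches {J,Q,X} ∋ J.
{N,X}: Y⊥J given {N,X} in G with Y→· removed — back-door holds.
P(J|do(Y)) = Σ_{N,X} P(J|Y,N,X)·P(N,X).

P(J|do(Y)): backdoor, adjust for {N, X}.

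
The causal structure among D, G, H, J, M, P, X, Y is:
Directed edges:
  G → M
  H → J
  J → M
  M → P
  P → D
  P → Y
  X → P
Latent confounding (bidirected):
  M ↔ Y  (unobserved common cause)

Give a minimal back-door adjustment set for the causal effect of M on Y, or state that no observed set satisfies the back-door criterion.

M→Y: no observed back-door set.

desc(M)\{M}={D,P,Y}; candidates ⊆ {G,H,J,X}.
M↔Y: latent back-door arc(s) into M.
size 0: {}; under {} M still reaches {G,H,J,Y} ∋ Y.
size 1: {G}, {H}, {J} …(+1); under {G} M still reaches {H,J,Y} ∋ Y.
size 2: {G,H}, {G,J}, {G,X} …(+3); under {G,H} M still reaches {J,Y} ∋ Y.
M↔Y cannot be blocked by any observed set — no back-door set.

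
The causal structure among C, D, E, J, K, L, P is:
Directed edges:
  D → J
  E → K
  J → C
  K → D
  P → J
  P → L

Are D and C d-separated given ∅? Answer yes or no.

No — D and C are d-connected given ∅.

Bayes-Ball from D | ∅ reaches {C,E,J,K}.
C ∈ reach(D|∅) ⇒ D ⊥̸ C | ∅.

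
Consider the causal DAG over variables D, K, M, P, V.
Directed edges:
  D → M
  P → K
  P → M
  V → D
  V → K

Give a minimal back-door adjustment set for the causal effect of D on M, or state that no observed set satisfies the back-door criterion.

desc(D)\{D}={M}; candidates ⊆ {K,P,V}.
∅: D⊥M given ∅ in G with D→· removed — back-door holds.

D→M: minimal back-door set ∅.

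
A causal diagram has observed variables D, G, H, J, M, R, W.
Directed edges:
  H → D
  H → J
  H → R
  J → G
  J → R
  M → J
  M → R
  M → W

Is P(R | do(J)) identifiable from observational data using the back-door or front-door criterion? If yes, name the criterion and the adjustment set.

desc(J)\{J}={G,R}; candidates ⊆ {D,H,M,W}.
size 0: {}; under {} J still reaches {D,H,M,R,W} ∋ R.
size 1: {D}, {H}, {M} …(+1); under {D} J still reaches {H,M,R,W} ∋ R.
{H,M}: J⊥R given {H,M} in G with J→· removed — back-door holds.
P(R|do(J)) = Σ_{H,M} P(R|J,H,M)·P(H,M).

P(R|do(J)): backdoor, adjust for {H, M}.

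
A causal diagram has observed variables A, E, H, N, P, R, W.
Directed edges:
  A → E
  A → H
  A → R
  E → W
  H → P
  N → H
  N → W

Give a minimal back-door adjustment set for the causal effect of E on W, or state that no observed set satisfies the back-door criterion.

desc(E)\{E}={W}; candidates ⊆ {A,H,N,P,R}.
∅: E⊥W given ∅ in G with E→· removed — back-door holds.

E→W: minimal back-door set ∅.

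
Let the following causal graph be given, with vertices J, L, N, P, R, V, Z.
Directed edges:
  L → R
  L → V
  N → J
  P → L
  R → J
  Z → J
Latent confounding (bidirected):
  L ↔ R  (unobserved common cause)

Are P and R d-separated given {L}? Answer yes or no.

Bayes-Ball from P | {L} reaches {J,R}.
R ∈ reach(P|{L}) ⇒ P ⊥̸ R | {L}.

No — P and R are d-connected given {L}.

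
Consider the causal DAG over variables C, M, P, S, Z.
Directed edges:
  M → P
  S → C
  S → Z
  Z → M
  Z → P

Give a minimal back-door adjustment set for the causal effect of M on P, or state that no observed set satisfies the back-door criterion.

desc(M)\{M}={P}; candidates ⊆ {C,S,Z}.
size 0: {}; under {} M still reaches {C,P,S,Z} ∋ P.
{Z}: M⊥P given {Z} in G with M→· removed — back-door holds.

M→P: minimal back-door set {Z}.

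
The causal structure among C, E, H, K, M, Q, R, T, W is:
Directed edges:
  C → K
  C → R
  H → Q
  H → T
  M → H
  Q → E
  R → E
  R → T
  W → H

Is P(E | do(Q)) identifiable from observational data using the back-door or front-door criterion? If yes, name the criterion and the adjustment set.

desc(Q)\{Q}={E}; candidates ⊆ {C,H,K,M,R,T,W}.
∅: Q⊥E given ∅ in G with Q→· removed — back-door holds.
P(E|do(Q)) = P(E|Q) — no adjustment needed.

P(E|do(Q)): backdoor, adjust for ∅.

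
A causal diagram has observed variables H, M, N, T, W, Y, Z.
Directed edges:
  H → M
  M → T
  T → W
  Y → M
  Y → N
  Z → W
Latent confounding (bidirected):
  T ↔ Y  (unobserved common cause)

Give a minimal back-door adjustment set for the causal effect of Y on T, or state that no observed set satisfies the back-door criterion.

desc(Y)\{Y}={M,N,T,W}; candidates ⊆ {H,Z}.
Y↔T: latent back-door arc(s) into Y.
size 0: {}; under {} Y still reaches {T,W} ∋ T.
size 1: {H}, {Z}; under {H} Y still reaches {T,W} ∋ T.
size 2: {H,Z}; under {H,Z} Y still reaches {T,W} ∋ T.
Y↔T cannot be blocked by any observed set — no back-door set.

Y→T: no observed back-door set.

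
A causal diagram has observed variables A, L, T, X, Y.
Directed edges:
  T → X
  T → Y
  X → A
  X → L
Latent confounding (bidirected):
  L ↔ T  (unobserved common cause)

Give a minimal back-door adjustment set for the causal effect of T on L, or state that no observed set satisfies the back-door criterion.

T→L: no observed back-door set.

desc(T)\{T}={A,L,X,Y}; candidates ⊆ {—}.
T↔L: latent back-door arc(s) into T.
size 0: {}; under {} T still reaches {L} ∋ L.
T↔L cannot be blocked by any observed set — no back-door set.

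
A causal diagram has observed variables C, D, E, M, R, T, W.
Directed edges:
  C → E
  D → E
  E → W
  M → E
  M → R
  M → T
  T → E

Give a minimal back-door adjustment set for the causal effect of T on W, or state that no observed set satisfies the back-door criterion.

desc(T)\{T}={E,W}; candidates ⊆ {C,D,M,R}.
size 0: {}; under {} T still reaches {E,M,R,W} ∋ W.
{M}: T⊥W given {M} in G with T→· removed — back-door holds.

T→W: minimal back-door set {M}.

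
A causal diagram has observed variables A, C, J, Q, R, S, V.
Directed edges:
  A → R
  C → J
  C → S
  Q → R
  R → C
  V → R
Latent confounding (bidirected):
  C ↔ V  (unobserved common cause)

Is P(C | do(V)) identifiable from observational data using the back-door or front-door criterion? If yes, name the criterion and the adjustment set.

desc(V)\{V}={C,J,R,S}; candidates ⊆ {A,Q}.
V↔C: latent back-door arc(s) into V.
size 0: {}; under {} V still reaches {C,J,S} ∋ C.
size 1: {A}, {Q}; under {A} V still reaches {C,J,S} ∋ C.
size 2: {A,Q}; under {A,Q} V still reaches {C,J,S} ∋ C.
V↔C cannot be blocked by any observed set — no back-door set.
{R}: (i) intercepts every directed V→C path; (ii) no back-door V→{R}; (iii) {V} blocks every back-door {R}→C. Front-door holds.
P(C|do(V)) = Σ_{R} P(R|V) Σ_{V'} P(C|R,V')P(V').

P(C|do(V)): frontdoor, adjust for {R}.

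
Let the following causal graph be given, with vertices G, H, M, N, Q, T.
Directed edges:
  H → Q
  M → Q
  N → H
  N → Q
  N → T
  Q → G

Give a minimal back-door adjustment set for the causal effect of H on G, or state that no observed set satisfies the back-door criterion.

desc(H)\{H}={G,Q}; candidates ⊆ {M,N,T}.
size 0: {}; under {} H still reaches {G,N,Q,T} ∋ G.
{N}: H⊥G given {N} in G with H→· removed — back-door holds.

H→G: minimal back-door set {N}.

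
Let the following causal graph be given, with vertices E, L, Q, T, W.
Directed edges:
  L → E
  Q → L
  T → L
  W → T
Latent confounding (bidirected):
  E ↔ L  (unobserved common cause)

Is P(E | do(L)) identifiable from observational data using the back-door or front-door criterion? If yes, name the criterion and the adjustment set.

desc(L)\{L}={E}; candidates ⊆ {Q,T,W}.
L↔E: latent back-door arc(s) into L.
size 0: {}; under {} L still reaches {E,Q,T,W} ∋ E.
size 1: {Q}, {T}, {W}; under {Q} L still reaches {E,T,W} ∋ E.
size 2: {Q,T}, {Q,W}, {T,W}; under {Q,T} L still reaches {E} ∋ E.
L↔E cannot be blocked by any observed set — no back-door set.
No mediator lies on a directed L→…→E path.
Neither criterion identifies P(E|do(L)) in this graph.

P(E|do(L)): not identifiable (no BD/FD set).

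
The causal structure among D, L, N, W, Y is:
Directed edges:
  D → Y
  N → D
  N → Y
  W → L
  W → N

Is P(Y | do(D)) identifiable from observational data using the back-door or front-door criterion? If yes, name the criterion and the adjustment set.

desc(D)\{D}={Y}; candidates ⊆ {L,N,W}.
size 0: {}; under {} D still reaches {L,N,W,Y} ∋ Y.
{N}: D⊥Y given {N} in G with D→· removed — back-door holds.
P(Y|do(D)) = Σ_{N} P(Y|D,N)·P(N).

P(Y|do(D)): backdoor, adjust for {N}.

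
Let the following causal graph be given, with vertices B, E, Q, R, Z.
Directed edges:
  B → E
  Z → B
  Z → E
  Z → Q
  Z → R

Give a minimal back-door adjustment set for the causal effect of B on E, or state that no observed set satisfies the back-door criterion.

B→E: minimal back-door set {Z}.

desc(B)\{B}={E}; candidates ⊆ {Q,R,Z}.
size 0: {}; under {} B still reaches {E,Q,R,Z} ∋ E.
{Z}: B⊥E given {Z} in G with B→· removed — back-door holds.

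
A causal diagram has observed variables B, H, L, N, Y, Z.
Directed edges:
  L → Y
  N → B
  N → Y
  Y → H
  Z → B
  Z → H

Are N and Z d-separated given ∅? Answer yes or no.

Bayes-Ball from N | ∅ reaches {B,H,Y}.
Z ∉ reach(N|∅) ⇒ N ⊥ Z | ∅.

Yes — N ⊥ Z | ∅.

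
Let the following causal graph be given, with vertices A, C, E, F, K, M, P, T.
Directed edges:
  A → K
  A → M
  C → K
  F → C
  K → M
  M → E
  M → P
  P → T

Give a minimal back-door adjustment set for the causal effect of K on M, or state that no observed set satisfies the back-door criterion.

desc(K)\{K}={E,M,P,T}; candidates ⊆ {A,C,F}.
size 0: {}; under {} K still reaches {A,C,E,F,M,P,T} ∋ M.
{A}: K⊥M given {A} in G with K→· removed — back-door holds.

K→M: minimal back-door set {A}.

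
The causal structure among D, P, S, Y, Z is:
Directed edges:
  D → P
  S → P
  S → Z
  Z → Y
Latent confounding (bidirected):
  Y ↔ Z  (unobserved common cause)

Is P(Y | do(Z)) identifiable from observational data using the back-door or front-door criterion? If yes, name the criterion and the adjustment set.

desc(Z)\{Z}={Y}; candidates ⊆ {D,P,S}.
Z↔Y: latent back-door arc(s) into Z.
size 0: {}; under {} Z still reaches {P,S,Y} ∋ Y.
size 1: {D}, {P}, {S}; under {D} Z still reaches {P,S,Y} ∋ Y.
size 2: {D,P}, {D,S}, {P,S}; under {D,P} Z still reaches {S,Y} ∋ Y.
Z↔Y cannot be blocked by any observed set — no back-door set.
No mediator lies on a directed Z→…→Y path.
Neither criterion identifies P(Y|do(Z)) in this graph.

P(Y|do(Z)): not identifiable (no BD/FD set).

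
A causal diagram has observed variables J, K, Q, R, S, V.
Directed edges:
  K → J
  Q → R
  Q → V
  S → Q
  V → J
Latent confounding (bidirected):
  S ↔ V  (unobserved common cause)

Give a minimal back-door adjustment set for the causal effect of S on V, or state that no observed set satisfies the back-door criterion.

desc(S)\{S}={J,Q,R,V}; candidates ⊆ {K}.
S↔V: latent back-door arc(s) into S.
size 0: {}; under {} S still reaches {J,V} ∋ V.
size 1: {K}; under {K} S still reaches {J,V} ∋ V.
S↔V cannot be blocked by any observed set — no back-door set.

S→V: no observed back-door set.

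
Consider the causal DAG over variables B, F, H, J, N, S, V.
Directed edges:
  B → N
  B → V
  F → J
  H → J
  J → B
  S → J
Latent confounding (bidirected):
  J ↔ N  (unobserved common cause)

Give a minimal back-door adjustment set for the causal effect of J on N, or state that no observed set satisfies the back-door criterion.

desc(J)\{J}={B,N,V}; candidates ⊆ {F,H,S}.
J↔N: latent back-door arc(s) into J.
size 0: {}; under {} J still reaches {F,H,N,S} ∋ N.
size 1: {F}, {H}, {S}; under {F} J still reaches {H,N,S} ∋ N.
size 2: {F,H}, {F,S}, {H,S}; under {F,H} J still reaches {N,S} ∋ N.
J↔N cannot be blocked by any observed set — no back-door set.

J→N: no observed back-door set.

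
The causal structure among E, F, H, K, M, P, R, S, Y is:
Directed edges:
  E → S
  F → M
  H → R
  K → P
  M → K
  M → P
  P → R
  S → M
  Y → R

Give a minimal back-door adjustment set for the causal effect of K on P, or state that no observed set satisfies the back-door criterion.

desc(K)\{K}={P,R}; candidates ⊆ {E,F,H,M,S,Y}.
size 0: {}; under {} K still reaches {E,F,M,P,R,S} ∋ P.
{M}: K⊥P given {M} in G with K→· removed — back-door holds.

K→P: minimal back-door set {M}.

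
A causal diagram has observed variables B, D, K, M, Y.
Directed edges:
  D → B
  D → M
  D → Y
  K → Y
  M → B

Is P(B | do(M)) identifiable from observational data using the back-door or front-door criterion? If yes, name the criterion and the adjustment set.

desc(M)\{M}={B}; candidates ⊆ {D,K,Y}.
size 0: {}; under {} M still reaches {B,D,Y} ∋ B.
{D}: M⊥B given {D} in G with M→· removed — back-door holds.
P(B|do(M)) = Σ_{D} P(B|M,D)·P(D).

P(B|do(M)): backdoor, adjust for {D}.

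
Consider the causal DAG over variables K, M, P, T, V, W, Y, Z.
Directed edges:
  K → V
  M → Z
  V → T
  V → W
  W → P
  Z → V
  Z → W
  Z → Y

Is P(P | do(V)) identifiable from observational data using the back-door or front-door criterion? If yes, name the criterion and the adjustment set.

desc(V)\{V}={P,T,W}; candidates ⊆ {K,M,Y,Z}.
size 0: {}; under {} V still reaches {K,M,P,W,Y,Z} ∋ P.
{Z}: V⊥P given {Z} in G with V→· removed — back-door holds.
P(P|do(V)) = Σ_{Z} P(P|V,Z)·P(Z).

P(P|do(V)): backdoor, adjust for {Z}.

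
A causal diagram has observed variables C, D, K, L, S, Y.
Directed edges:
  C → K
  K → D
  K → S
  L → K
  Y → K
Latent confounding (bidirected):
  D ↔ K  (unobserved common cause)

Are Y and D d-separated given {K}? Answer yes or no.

Bayes-Ball from Y | {K} reaches {C,D,L}.
D ∈ reach(Y|{K}) ⇒ Y ⊥̸ D | {K}.

No — Y and D are d-connected given {K}.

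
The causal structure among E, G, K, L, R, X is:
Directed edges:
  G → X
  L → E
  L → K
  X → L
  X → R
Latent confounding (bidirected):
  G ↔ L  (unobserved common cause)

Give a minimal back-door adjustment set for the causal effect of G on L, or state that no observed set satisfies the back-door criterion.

desc(G)\{G}={E,K,L,R,X}; candidates ⊆ {—}.
G↔L: latent back-door arc(s) into G.
size 0: {}; under {} G still reaches {E,K,L} ∋ L.
G↔L cannot be blocked by any observed set — no back-door set.

G→L: no observed back-door set.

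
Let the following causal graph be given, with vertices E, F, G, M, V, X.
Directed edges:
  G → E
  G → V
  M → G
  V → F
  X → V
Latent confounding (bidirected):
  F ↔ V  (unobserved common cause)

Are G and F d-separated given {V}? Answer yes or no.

Bayes-Ball from G | {V} reaches {E,F,M,X}.
F ∈ reach(G|{V}) ⇒ G ⊥̸ F | {V}.

No — G and F are d-connected given {V}.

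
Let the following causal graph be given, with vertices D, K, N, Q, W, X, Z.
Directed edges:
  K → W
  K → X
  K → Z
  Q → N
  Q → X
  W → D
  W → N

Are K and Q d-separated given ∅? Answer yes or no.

Bayes-Ball from K | ∅ reaches {D,N,W,X,Z}.
Q ∉ reach(K|∅) ⇒ K ⊥ Q | ∅.

Yes — K ⊥ Q | ∅.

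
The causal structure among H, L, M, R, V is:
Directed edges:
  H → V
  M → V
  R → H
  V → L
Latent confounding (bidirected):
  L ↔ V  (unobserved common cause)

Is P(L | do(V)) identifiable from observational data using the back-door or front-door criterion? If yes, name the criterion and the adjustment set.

desc(V)\{V}={L}; candidates ⊆ {H,M,R}.
V↔L: latent back-door arc(s) into V.
size 0: {}; under {} V still reaches {H,L,M,R} ∋ L.
size 1: {H}, {M}, {R}; under {H} V still reaches {L,M} ∋ L.
size 2: {H,M}, {H,R}, {M,R}; under {H,M} V still reaches {L} ∋ L.
V↔L cannot be blocked by any observed set — no back-door set.
No mediator lies on a directed V→…→L path.
Neither criterion identifies P(L|do(V)) in this graph.

P(L|do(V)): not identifiable (no BD/FD set).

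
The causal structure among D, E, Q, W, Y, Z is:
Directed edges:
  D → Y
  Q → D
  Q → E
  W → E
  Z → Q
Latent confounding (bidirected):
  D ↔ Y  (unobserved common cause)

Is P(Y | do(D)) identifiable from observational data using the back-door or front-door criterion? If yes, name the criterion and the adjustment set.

desc(D)\{D}={Y}; candidates ⊆ {E,Q,W,Z}.
D↔Y: latent back-door arc(s) into D.
size 0: {}; under {} D still reaches {E,Q,Y,Z} ∋ Y.
size 1: {E}, {Q}, {W} …(+1); under {E} D still reaches {Q,W,Y,Z} ∋ Y.
size 2: {E,Q}, {E,W}, {E,Z} …(+3); under {E,Q} D still reaches {Y} ∋ Y.
D↔Y cannot be blocked by any observed set — no back-door set.
No mediator lies on a directed D→…→Y path.
Neither criterion identifies P(Y|do(D)) in this graph.

P(Y|do(D)): not identifiable (no BD/FD set).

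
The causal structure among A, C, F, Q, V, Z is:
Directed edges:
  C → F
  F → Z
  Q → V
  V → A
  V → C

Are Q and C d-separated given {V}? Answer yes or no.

Bayes-Ball from Q | {V} reaches ∅.
C ∉ reach(Q|{V}) ⇒ Q ⊥ C | {V}.

Yes — Q ⊥ C | {V}.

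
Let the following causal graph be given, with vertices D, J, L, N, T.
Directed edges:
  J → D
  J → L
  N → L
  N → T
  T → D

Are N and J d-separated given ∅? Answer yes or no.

Yes — N ⊥ J | ∅.

Bayes-Ball from N | ∅ reaches {D,L,T}.
J ∉ reach(N|∅) ⇒ N ⊥ J | ∅.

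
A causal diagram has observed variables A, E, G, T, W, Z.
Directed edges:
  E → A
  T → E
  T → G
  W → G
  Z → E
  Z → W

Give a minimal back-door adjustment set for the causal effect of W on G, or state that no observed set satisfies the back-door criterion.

W→G: minimal back-door set ∅.

desc(W)\{W}={G}; candidates ⊆ {A,E,T,Z}.
∅: W⊥G given ∅ in G with W→· removed — back-door holds.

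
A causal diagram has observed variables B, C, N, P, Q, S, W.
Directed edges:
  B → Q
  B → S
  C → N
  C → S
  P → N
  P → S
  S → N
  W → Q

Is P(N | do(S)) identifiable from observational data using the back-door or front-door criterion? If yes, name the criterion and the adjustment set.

desc(S)\{S}={N}; candidates ⊆ {B,C,P,Q,W}.
size 0: {}; under {} S still reaches {B,C,N,P,Q} ∋ N.
size 1: {B}, {C}, {P} …(+2); under {B} S still reaches {C,N,P} ∋ N.
{C,P}: S⊥N given {C,P} in G with S→· removed — back-door holds.
P(N|do(S)) = Σ_{C,P} P(N|S,C,P)·P(C,P).

P(N|do(S)): backdoor, adjust for {C, P}.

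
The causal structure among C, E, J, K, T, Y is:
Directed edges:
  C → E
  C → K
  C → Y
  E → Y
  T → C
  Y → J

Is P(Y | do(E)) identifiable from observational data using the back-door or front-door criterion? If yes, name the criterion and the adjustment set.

P(Y|do(E)): backdoor, adjust for {C}.

desc(E)\{E}={J,Y}; candidates ⊆ {C,K,T}.
size 0: {}; under {} E still reaches {C,J,K,T,Y} ∋ Y.
{C}: E⊥Y given {C} in G with E→· removed — back-door holds.
P(Y|do(E)) = Σ_{C} P(Y|E,C)·P(C).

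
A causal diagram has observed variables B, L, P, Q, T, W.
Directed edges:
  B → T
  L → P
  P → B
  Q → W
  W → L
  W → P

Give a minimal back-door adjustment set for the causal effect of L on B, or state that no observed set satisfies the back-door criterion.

L→B: minimal back-door set {W}.

desc(L)\{L}={B,P,T}; candidates ⊆ {Q,W}.
size 0: {}; under {} L still reaches {B,P,Q,T,W} ∋ B.
{W}: L⊥B given {W} in G with L→· removed — back-door holds.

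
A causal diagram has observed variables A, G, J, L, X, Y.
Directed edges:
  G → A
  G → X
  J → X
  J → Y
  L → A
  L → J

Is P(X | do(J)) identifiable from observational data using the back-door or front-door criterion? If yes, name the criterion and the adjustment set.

desc(J)\{J}={X,Y}; candidates ⊆ {A,G,L}.
∅: J⊥X given ∅ in G with J→· removed — back-door holds.
P(X|do(J)) = P(X|J) — no adjustment needed.

P(X|do(J)): backdoor, adjust for ∅.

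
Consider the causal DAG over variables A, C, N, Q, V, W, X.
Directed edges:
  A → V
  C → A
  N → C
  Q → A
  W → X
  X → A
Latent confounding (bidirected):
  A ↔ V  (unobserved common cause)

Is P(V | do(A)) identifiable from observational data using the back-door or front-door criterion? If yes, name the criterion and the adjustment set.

desc(A)\{A}={V}; candidates ⊆ {C,N,Q,W,X}.
A↔V: latent back-door arc(s) into A.
size 0: {}; under {} A still reaches {C,N,Q,V,W,X} ∋ V.
size 1: {C}, {N}, {Q} …(+2); under {C} A still reaches {Q,V,W,X} ∋ V.
size 2: {C,N}, {C,Q}, {C,W} …(+7); under {C,N} A still reaches {Q,V,W,X} ∋ V.
A↔V cannot be blocked by any observed set — no back-door set.
No mediator lies on a directed A→…→V path.
Neither criterion identifies P(V|do(A)) in this graph.

P(V|do(A)): not identifiable (no BD/FD set).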